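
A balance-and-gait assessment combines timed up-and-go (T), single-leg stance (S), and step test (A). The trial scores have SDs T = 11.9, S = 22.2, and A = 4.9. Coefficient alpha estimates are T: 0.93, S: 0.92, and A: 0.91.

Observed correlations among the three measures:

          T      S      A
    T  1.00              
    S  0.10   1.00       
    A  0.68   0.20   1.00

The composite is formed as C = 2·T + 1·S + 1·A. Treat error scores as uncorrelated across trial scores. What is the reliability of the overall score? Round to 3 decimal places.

0.942

Var(C) = 2²·11.9² + 22.2² + 4.9² + 2·[2·11.9·22.2·0.10 + 2·11.9·4.9·0.68 + 22.2·4.9·0.20] = 1083.29 + 307.787 = 1391.08.
Under uncorrelated errors the observed covariances equal the true-score covariances, so only the own-variance terms attenuate.
True-score variance = [2²·11.9²·0.93 + 22.2²·0.92 + 4.9²·0.91] + 307.787 = 1002.05 + 307.787 = 1309.84.
Reliability = 1309.84 / 1391.08 = 0.942.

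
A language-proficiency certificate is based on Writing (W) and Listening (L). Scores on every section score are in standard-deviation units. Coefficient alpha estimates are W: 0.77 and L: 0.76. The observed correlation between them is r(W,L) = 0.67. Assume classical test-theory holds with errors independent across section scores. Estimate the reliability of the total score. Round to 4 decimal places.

0.8593

Var(W+L) = 2 + 2·[0.67] = 2 + 1.34 = 3.34.
With uncorrelated errors the cross-covariances are all true-score covariance, so they carry over unchanged; only the diagonal terms shrink to ρᵢσᵢ².
True-score variance = [0.77 + 0.76] + 1.34 = 1.53 + 1.34 = 2.87.
Reliability = 2.87 / 3.34 = 0.8593.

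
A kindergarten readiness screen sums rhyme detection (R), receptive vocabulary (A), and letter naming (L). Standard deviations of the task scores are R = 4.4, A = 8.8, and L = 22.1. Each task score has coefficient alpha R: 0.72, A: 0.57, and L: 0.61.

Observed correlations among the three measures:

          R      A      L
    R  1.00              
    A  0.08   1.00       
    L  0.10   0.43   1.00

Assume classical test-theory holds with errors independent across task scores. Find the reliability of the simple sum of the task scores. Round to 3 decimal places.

Var(R+A+L) = 4.4² + 8.8² + 22.1² + 2·[4.4·8.8·0.08 + 4.4·22.1·0.10 + 8.8·22.1·0.43] = 585.21 + 192.896 = 778.106.
Under uncorrelated errors the observed covariances equal the true-score covariances, so only the own-variance terms attenuate.
True-score variance = [4.4²·0.72 + 8.8²·0.57 + 22.1²·0.61] + 192.896 = 356.01 + 192.896 = 548.906.
Reliability = 548.906 / 778.106 = 0.705.

0.705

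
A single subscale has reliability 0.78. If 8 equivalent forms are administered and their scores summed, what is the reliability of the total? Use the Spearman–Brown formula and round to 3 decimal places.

ρ_k = kρ / (1 + (k−1)ρ) = 8·0.78 / (1 + 7·0.78) = 6.240 / 6.460 = 0.966.

0.966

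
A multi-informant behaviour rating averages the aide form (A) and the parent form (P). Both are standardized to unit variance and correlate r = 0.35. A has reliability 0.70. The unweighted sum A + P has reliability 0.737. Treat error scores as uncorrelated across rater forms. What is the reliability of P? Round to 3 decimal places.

Var(A+P) = 2 + 2·0.35 = 2.700.
True-score variance = ρ_A + ρ_P + 2·0.35, so 0.737 = (0.70 + ρ_P + 0.70) / 2.700.
ρ_P = 0.737·2.700 − 0.70 − 0.70 = 0.590.

0.590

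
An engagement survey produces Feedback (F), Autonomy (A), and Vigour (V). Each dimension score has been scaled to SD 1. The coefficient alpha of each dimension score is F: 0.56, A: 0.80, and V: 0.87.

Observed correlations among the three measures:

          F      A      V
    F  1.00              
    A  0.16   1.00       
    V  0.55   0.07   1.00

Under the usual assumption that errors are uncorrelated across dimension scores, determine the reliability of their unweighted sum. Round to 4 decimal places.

Var(F+A+V) = 3 + 2·[0.16 + 0.55 + 0.07] = 3 + 1.56 = 4.56.
Because errors are independent across components, Cov(Tᵢ,Tⱼ) = Cov(Xᵢ,Xⱼ); the off-diagonal part of the true-score variance is the same as above.
True-score variance = [0.56 + 0.80 + 0.87] + 1.56 = 2.23 + 1.56 = 3.79.
Reliability = 3.79 / 4.56 = 0.8311.

0.8311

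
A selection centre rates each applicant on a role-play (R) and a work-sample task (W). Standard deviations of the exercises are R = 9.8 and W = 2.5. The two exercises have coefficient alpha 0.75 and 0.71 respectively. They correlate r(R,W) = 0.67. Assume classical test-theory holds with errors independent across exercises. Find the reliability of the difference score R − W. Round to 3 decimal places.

0.628

Var(R−W) = 9.8² + 2.5² − 2·9.8·2.5·0.67 = 102.29 − 32.83 = 69.46.
With uncorrelated errors the cross-covariances are all true-score covariance, so they carry over unchanged; only the diagonal terms shrink to ρᵢσᵢ².
True-score variance = [9.8²·0.75 + 2.5²·0.71] − 32.83 = 76.4675 − 32.83 = 43.6375.
Reliability = 43.6375 / 69.46 = 0.628.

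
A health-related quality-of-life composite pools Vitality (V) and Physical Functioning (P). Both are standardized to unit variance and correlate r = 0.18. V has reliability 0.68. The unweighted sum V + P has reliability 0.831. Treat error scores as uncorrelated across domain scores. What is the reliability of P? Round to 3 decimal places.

0.921

Var(V+P) = 2 + 2·0.18 = 2.360.
True-score variance = ρ_V + ρ_P + 2·0.18, so 0.831 = (0.68 + ρ_P + 0.36) / 2.360.
ρ_P = 0.831·2.360 − 0.68 − 0.36 = 0.921.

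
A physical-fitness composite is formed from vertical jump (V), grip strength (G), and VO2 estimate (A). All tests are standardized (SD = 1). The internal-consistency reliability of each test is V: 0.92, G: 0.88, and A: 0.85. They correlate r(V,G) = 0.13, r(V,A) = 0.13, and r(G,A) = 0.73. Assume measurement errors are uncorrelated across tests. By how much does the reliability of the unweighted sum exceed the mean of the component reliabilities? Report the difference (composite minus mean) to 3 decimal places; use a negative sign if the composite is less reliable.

Var(sum) = 3 + 1.98 = 4.98; true-score variance = 2.65 + 1.98 = 4.63; composite reliability = 0.9297.
Mean component reliability = 0.8833.
Difference = 0.9297 − 0.8833 = 0.046.

0.046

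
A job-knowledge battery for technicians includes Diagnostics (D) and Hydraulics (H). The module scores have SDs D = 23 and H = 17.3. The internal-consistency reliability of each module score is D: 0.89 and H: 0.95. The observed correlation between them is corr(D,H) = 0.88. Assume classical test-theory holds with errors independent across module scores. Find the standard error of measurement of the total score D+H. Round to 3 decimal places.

Var(total) = 828.29 + 700.304 = 1528.59.
True-score variance = 755.136 + 700.304 = 1455.44, so reliability = 0.9521.
Error variance = 1528.59 − 1455.44 = 73.1545; SEM = √73.1545 = 8.553.

8.553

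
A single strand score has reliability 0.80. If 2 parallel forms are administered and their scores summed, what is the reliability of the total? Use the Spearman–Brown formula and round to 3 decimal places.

ρ_k = kρ / (1 + (k−1)ρ) = 2·0.80 / (1 + 1·0.80) = 1.600 / 1.800 = 0.889.

0.889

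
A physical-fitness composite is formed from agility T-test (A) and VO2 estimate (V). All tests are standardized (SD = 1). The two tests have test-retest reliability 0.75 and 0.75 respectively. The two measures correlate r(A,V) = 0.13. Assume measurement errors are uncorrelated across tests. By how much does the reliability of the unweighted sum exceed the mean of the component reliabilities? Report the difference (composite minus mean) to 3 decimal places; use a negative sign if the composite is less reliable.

0.029

Var(sum) = 2 + 0.26 = 2.26; true-score variance = 1.5 + 0.26 = 1.76; composite reliability = 0.7788.
Mean component reliability = 0.7500.
Difference = 0.7788 − 0.7500 = 0.029.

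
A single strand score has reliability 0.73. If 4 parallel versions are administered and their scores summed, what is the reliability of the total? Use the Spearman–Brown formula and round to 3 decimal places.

ρ_k = kρ / (1 + (k−1)ρ) = 4·0.73 / (1 + 3·0.73) = 2.920 / 3.190 = 0.915.

0.915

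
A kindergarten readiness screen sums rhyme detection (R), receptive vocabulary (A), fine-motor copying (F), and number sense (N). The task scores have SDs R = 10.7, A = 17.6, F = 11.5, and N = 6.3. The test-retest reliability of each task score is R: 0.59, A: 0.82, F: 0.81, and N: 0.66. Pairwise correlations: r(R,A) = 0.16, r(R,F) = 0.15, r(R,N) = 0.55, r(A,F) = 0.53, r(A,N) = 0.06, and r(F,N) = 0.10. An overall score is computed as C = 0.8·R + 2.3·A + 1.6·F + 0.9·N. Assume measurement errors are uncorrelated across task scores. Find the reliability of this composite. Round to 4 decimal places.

Var(C) = 0.8²·10.7² + 2.3²·17.6² + 1.6²·11.5² + 0.9²·6.3² + 2·[1.84·10.7·17.6·0.16 + 1.28·10.7·11.5·0.15 + 0.72·10.7·6.3·0.55 + 3.68·17.6·11.5·0.53 + 2.07·17.6·6.3·0.06 + 1.44·11.5·6.3·0.10] = 2082.61 + 1049.45 = 3132.07.
Because errors are independent across components, Cov(Tᵢ,Tⱼ) = Cov(Xᵢ,Xⱼ); the off-diagonal part of the true-score variance is the same as above.
True-score variance = [0.8²·10.7²·0.59 + 2.3²·17.6²·0.82 + 1.6²·11.5²·0.81 + 0.9²·6.3²·0.66] + 1049.45 = 1682.36 + 1049.45 = 2731.81.
Reliability = 2731.81 / 3132.07 = 0.8722.

0.8722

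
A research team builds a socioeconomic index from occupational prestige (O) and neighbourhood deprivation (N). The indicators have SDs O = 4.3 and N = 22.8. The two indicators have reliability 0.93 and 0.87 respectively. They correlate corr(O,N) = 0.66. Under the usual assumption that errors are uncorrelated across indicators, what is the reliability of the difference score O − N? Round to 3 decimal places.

Var(O−N) = 4.3² + 22.8² − 2·4.3·22.8·0.66 = 538.33 − 129.413 = 408.917.
With uncorrelated errors the cross-covariances are all true-score covariance, so they carry over unchanged; only the diagonal terms shrink to ρᵢσᵢ².
True-score variance = [4.3²·0.93 + 22.8²·0.87] − 129.413 = 469.457 − 129.413 = 340.044.
Reliability = 340.044 / 408.917 = 0.832.

0.832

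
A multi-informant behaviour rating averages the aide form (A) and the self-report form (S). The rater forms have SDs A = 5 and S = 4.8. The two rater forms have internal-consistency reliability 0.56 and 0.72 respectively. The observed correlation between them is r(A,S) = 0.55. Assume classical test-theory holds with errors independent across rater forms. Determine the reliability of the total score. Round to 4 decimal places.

0.7656

Var(A+S) = 5² + 4.8² + 2·[5·4.8·0.55] = 48.04 + 26.4 = 74.44.
Under uncorrelated errors the observed covariances equal the true-score covariances, so only the own-variance terms attenuate.
True-score variance = [5²·0.56 + 4.8²·0.72] + 26.4 = 30.5888 + 26.4 = 56.9888.
Reliability = 56.9888 / 74.44 = 0.7656.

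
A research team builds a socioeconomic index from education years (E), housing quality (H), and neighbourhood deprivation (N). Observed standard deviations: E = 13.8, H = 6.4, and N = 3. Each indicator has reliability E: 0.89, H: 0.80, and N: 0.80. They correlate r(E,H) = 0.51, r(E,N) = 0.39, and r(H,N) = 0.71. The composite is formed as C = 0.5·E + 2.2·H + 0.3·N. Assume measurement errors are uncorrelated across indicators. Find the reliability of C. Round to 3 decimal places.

0.878

Var(C) = 0.5²·13.8² + 2.2²·6.4² + 0.3²·3² + 2·[1.1·13.8·6.4·0.51 + 0.15·13.8·3·0.39 + 0.66·6.4·3·0.71] = 246.666 + 121.933 = 368.599.
With uncorrelated errors the cross-covariances are all true-score covariance, so they carry over unchanged; only the diagonal terms shrink to ρᵢσᵢ².
True-score variance = [0.5²·13.8²·0.89 + 2.2²·6.4²·0.80 + 0.3²·3²·0.80] + 121.933 = 201.618 + 121.933 = 323.551.
Reliability = 323.551 / 368.599 = 0.878.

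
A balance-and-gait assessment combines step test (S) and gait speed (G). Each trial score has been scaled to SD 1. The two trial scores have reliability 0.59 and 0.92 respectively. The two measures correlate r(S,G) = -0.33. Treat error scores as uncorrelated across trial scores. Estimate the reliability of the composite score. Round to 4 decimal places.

0.6343

Var(S+G) = 2 + 2·[(-0.33)] = 2 − 0.66 = 1.34.
Under uncorrelated errors the observed covariances equal the true-score covariances, so only the own-variance terms attenuate.
True-score variance = [0.59 + 0.92] − 0.66 = 1.51 − 0.66 = 0.85.
Reliability = 0.85 / 1.34 = 0.6343.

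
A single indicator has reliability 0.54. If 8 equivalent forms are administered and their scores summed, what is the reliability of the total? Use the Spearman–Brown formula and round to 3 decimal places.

0.904

ρ_k = kρ / (1 + (k−1)ρ) = 8·0.54 / (1 + 7·0.54) = 4.320 / 4.780 = 0.904.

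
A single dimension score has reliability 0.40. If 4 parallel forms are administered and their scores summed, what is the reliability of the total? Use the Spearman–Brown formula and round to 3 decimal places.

ρ_k = kρ / (1 + (k−1)ρ) = 4·0.40 / (1 + 3·0.40) = 1.600 / 2.200 = 0.727.

0.727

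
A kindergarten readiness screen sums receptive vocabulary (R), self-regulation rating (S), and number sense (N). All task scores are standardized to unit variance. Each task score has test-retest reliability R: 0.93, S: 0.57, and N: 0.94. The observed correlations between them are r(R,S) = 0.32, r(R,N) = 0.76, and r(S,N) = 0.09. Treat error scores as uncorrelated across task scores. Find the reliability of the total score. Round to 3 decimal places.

0.895

Var(R+S+N) = 3 + 2·[0.32 + 0.76 + 0.09] = 3 + 2.34 = 5.34.
With uncorrelated errors the cross-covariances are all true-score covariance, so they carry over unchanged; only the diagonal terms shrink to ρᵢσᵢ².
True-score variance = [0.93 + 0.57 + 0.94] + 2.34 = 2.44 + 2.34 = 4.78.
Reliability = 4.78 / 5.34 = 0.895.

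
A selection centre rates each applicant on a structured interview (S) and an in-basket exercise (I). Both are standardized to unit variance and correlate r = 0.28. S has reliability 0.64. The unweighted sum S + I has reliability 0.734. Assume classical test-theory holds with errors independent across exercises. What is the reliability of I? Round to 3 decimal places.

0.679

Var(S+I) = 2 + 2·0.28 = 2.560.
True-score variance = ρ_S + ρ_I + 2·0.28, so 0.734 = (0.64 + ρ_I + 0.56) / 2.560.
ρ_I = 0.734·2.560 − 0.64 − 0.56 = 0.679.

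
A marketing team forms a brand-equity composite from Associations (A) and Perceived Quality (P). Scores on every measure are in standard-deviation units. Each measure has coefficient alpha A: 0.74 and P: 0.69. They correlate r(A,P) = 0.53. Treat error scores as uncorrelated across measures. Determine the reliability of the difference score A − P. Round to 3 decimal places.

Var(A−P) = 1 + 1 − 2·0.53 = 2 − 1.06 = 0.94.
Because errors are independent across components, Cov(Tᵢ,Tⱼ) = Cov(Xᵢ,Xⱼ); the off-diagonal part of the true-score variance is the same as above.
True-score variance = [0.74 + 0.69] − 1.06 = 1.43 − 1.06 = 0.37.
Reliability = 0.37 / 0.94 = 0.394.

0.394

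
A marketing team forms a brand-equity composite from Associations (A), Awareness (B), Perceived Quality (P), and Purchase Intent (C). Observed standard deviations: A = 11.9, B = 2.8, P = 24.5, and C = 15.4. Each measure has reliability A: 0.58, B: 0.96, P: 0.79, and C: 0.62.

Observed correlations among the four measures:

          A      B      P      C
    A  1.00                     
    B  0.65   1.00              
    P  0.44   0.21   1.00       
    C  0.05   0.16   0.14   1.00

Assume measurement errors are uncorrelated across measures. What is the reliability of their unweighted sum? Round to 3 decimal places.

Var(A+B+P+C) = 11.9² + 2.8² + 24.5² + 15.4² + 2·[11.9·2.8·0.65 + 11.9·24.5·0.44 + 11.9·15.4·0.05 + 2.8·24.5·0.21 + 2.8·15.4·0.16 + 24.5·15.4·0.14] = 986.86 + 466.46 = 1453.32.
Because errors are independent across components, Cov(Tᵢ,Tⱼ) = Cov(Xᵢ,Xⱼ); the off-diagonal part of the true-score variance is the same as above.
True-score variance = [11.9²·0.58 + 2.8²·0.96 + 24.5²·0.79 + 15.4²·0.62] + 466.46 = 710.897 + 466.46 = 1177.36.
Reliability = 1177.36 / 1453.32 = 0.810.

0.810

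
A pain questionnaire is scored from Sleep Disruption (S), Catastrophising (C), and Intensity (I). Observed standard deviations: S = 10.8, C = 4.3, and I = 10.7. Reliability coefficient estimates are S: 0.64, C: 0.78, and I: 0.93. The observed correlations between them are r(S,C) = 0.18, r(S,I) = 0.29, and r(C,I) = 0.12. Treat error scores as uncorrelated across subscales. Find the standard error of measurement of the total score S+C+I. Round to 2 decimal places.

7.35

Var(total) = 249.62 + 94.7856 = 344.406.
True-score variance = 195.547 + 94.7856 = 290.333, so reliability = 0.8430.
Error variance = 344.406 − 290.333 = 54.0725; SEM = √54.0725 = 7.35.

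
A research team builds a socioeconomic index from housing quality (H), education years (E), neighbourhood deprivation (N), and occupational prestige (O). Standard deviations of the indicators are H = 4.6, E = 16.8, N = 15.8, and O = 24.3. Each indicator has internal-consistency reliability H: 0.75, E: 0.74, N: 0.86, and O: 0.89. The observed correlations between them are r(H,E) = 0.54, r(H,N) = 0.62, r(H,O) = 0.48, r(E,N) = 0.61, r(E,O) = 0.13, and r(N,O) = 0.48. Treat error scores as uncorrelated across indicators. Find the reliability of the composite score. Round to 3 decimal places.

Var(H+E+N+O) = 4.6² + 16.8² + 15.8² + 24.3² + 2·[4.6·16.8·0.54 + 4.6·15.8·0.62 + 4.6·24.3·0.48 + 16.8·15.8·0.61 + 16.8·24.3·0.13 + 15.8·24.3·0.48] = 1143.53 + 1079.46 = 2222.99.
Under uncorrelated errors the observed covariances equal the true-score covariances, so only the own-variance terms attenuate.
True-score variance = [4.6²·0.75 + 16.8²·0.74 + 15.8²·0.86 + 24.3²·0.89] + 1079.46 = 964.954 + 1079.46 = 2044.41.
Reliability = 2044.41 / 2222.99 = 0.920.

0.920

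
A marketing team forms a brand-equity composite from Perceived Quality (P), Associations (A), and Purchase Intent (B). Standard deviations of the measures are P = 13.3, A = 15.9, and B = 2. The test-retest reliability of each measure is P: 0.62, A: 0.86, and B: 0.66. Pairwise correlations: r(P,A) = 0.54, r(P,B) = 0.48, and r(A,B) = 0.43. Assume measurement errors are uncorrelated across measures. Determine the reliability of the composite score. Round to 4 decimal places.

0.8546

Var(P+A+B) = 13.3² + 15.9² + 2² + 2·[13.3·15.9·0.54 + 13.3·2·0.48 + 15.9·2·0.43] = 433.7 + 281.272 = 714.972.
Because errors are independent across components, Cov(Tᵢ,Tⱼ) = Cov(Xᵢ,Xⱼ); the off-diagonal part of the true-score variance is the same as above.
True-score variance = [13.3²·0.62 + 15.9²·0.86 + 2²·0.66] + 281.272 = 329.728 + 281.272 = 611.
Reliability = 611 / 714.972 = 0.8546.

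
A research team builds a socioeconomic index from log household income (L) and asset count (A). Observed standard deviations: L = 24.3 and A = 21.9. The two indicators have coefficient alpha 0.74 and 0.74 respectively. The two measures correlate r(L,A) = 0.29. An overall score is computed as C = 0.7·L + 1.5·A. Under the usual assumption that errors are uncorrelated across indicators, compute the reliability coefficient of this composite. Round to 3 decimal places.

Var(C) = 0.7²·24.3² + 1.5²·21.9² + 2·[1.05·24.3·21.9·0.29] = 1368.46 + 324.092 = 1692.55.
Under uncorrelated errors the observed covariances equal the true-score covariances, so only the own-variance terms attenuate.
True-score variance = [0.7²·24.3²·0.74 + 1.5²·21.9²·0.74] + 324.092 = 1012.66 + 324.092 = 1336.75.
Reliability = 1336.75 / 1692.55 = 0.790.

0.790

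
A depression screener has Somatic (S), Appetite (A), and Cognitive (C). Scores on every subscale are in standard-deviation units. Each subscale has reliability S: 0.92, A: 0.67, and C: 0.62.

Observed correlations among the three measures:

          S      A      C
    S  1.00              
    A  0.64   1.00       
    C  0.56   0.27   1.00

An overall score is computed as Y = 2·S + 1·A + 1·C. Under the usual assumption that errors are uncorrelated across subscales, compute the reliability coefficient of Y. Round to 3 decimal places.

Var(Y) = 2² + 1 + 1 + 2·[2·0.64 + 2·0.56 + 0.27] = 6 + 5.34 = 11.34.
With uncorrelated errors the cross-covariances are all true-score covariance, so they carry over unchanged; only the diagonal terms shrink to ρᵢσᵢ².
True-score variance = [2²·0.92 + 0.67 + 0.62] + 5.34 = 4.97 + 5.34 = 10.31.
Reliability = 10.31 / 11.34 = 0.909.

0.909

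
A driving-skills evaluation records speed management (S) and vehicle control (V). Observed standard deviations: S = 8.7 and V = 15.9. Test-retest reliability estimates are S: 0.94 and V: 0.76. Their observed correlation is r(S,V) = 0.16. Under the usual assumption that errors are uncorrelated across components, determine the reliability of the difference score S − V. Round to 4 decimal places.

Var(S−V) = 8.7² + 15.9² − 2·8.7·15.9·0.16 = 328.5 − 44.2656 = 284.234.
Because errors are independent across components, Cov(Tᵢ,Tⱼ) = Cov(Xᵢ,Xⱼ); the off-diagonal part of the true-score variance is the same as above.
True-score variance = [8.7²·0.94 + 15.9²·0.76] − 44.2656 = 263.284 − 44.2656 = 219.019.
Reliability = 219.019 / 284.234 = 0.7706.

0.7706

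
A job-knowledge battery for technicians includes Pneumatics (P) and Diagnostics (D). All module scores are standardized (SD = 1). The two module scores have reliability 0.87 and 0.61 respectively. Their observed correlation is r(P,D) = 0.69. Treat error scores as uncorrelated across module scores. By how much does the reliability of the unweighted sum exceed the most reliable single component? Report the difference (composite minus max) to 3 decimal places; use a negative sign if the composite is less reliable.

-0.024

Var(sum) = 2 + 1.38 = 3.38; true-score variance = 1.48 + 1.38 = 2.86; composite reliability = 0.8462.
Max component reliability = 0.8700.
Difference = 0.8462 − 0.8700 = -0.024.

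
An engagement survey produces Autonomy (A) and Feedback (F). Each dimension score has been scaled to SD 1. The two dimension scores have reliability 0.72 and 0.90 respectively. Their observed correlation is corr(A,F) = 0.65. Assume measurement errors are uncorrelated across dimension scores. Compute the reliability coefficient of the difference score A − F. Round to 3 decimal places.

0.457

Var(A−F) = 1 + 1 − 2·0.65 = 2 − 1.3 = 0.7.
Because errors are independent across components, Cov(Tᵢ,Tⱼ) = Cov(Xᵢ,Xⱼ); the off-diagonal part of the true-score variance is the same as above.
True-score variance = [0.72 + 0.90] − 1.3 = 1.62 − 1.3 = 0.32.
Reliability = 0.32 / 0.7 = 0.457.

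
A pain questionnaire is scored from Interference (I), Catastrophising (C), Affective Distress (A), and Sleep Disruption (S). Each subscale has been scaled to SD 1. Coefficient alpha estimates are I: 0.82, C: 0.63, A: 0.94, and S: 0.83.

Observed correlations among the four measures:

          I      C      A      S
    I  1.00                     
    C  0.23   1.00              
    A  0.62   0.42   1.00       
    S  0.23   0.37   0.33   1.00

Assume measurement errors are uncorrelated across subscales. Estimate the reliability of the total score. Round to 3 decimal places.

0.907

Var(I+C+A+S) = 4 + 2·[0.23 + 0.62 + 0.23 + 0.42 + 0.37 + 0.33] = 4 + 4.4 = 8.4.
Under uncorrelated errors the observed covariances equal the true-score covariances, so only the own-variance terms attenuate.
True-score variance = [0.82 + 0.63 + 0.94 + 0.83] + 4.4 = 3.22 + 4.4 = 7.62.
Reliability = 7.62 / 8.4 = 0.907.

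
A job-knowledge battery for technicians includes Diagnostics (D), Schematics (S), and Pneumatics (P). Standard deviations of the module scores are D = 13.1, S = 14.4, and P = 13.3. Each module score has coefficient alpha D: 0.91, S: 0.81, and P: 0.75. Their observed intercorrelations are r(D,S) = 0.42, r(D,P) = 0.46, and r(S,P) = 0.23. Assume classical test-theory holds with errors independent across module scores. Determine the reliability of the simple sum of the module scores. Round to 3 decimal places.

Var(D+S+P) = 13.1² + 14.4² + 13.3² + 2·[13.1·14.4·0.42 + 13.1·13.3·0.46 + 14.4·13.3·0.23] = 555.86 + 406.848 = 962.708.
Because errors are independent across components, Cov(Tᵢ,Tⱼ) = Cov(Xᵢ,Xⱼ); the off-diagonal part of the true-score variance is the same as above.
True-score variance = [13.1²·0.91 + 14.4²·0.81 + 13.3²·0.75] + 406.848 = 456.794 + 406.848 = 863.643.
Reliability = 863.643 / 962.708 = 0.897.

0.897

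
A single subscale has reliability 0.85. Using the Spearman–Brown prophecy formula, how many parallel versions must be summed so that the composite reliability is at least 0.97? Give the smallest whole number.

k ≥ ρ*(1−ρ₁)/(ρ₁(1−ρ*)) = 0.97·0.15 / (0.85·0.03) = 5.706.
Smallest integer k = 6.

6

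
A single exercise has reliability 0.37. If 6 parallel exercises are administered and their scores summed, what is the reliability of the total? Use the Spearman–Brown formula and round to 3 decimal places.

0.779

ρ_k = kρ / (1 + (k−1)ρ) = 6·0.37 / (1 + 5·0.37) = 2.220 / 2.850 = 0.779.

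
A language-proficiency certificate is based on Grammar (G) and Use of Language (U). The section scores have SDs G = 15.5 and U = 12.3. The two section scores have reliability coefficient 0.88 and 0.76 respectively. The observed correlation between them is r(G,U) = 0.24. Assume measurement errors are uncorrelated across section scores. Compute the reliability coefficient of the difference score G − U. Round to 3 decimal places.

0.783

Var(G−U) = 15.5² + 12.3² − 2·15.5·12.3·0.24 = 391.54 − 91.512 = 300.028.
Under uncorrelated errors the observed covariances equal the true-score covariances, so only the own-variance terms attenuate.
True-score variance = [15.5²·0.88 + 12.3²·0.76] − 91.512 = 326.4 − 91.512 = 234.888.
Reliability = 234.888 / 300.028 = 0.783.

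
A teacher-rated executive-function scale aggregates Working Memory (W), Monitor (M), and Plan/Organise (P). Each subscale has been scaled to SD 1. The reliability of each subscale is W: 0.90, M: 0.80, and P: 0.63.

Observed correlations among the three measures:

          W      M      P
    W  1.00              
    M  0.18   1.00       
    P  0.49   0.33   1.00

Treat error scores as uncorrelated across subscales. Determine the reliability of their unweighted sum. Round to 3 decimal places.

0.866

Var(W+M+P) = 3 + 2·[0.18 + 0.49 + 0.33] = 3 + 2 = 5.
With uncorrelated errors the cross-covariances are all true-score covariance, so they carry over unchanged; only the diagonal terms shrink to ρᵢσᵢ².
True-score variance = [0.90 + 0.80 + 0.63] + 2 = 2.33 + 2 = 4.33.
Reliability = 4.33 / 5 = 0.866.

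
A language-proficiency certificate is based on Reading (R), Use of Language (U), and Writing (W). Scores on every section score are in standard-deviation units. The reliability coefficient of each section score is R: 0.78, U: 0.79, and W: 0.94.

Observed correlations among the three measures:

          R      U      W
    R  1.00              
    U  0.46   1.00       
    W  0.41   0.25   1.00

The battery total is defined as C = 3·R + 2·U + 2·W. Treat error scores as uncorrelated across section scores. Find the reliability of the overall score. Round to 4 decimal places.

Var(C) = 3² + 2² + 2² + 2·[6·0.46 + 6·0.41 + 4·0.25] = 17 + 12.44 = 29.44.
Under uncorrelated errors the observed covariances equal the true-score covariances, so only the own-variance terms attenuate.
True-score variance = [3²·0.78 + 2²·0.79 + 2²·0.94] + 12.44 = 13.94 + 12.44 = 26.38.
Reliability = 26.38 / 29.44 = 0.8961.

0.8961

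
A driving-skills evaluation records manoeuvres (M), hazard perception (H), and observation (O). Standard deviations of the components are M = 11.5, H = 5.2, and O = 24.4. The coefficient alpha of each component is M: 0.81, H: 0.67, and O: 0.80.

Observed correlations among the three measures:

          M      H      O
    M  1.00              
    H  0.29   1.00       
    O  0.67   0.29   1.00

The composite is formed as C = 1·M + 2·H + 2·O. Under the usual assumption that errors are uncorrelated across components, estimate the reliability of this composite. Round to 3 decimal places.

0.856

Var(C) = 11.5² + 2²·5.2² + 2²·24.4² + 2·[2·11.5·5.2·0.29 + 2·11.5·24.4·0.67 + 4·5.2·24.4·0.29] = 2621.85 + 1115.74 = 3737.59.
With uncorrelated errors the cross-covariances are all true-score covariance, so they carry over unchanged; only the diagonal terms shrink to ρᵢσᵢ².
True-score variance = [11.5²·0.81 + 2²·5.2²·0.67 + 2²·24.4²·0.80] + 1115.74 = 2084.74 + 1115.74 = 3200.48.
Reliability = 3200.48 / 3737.59 = 0.856.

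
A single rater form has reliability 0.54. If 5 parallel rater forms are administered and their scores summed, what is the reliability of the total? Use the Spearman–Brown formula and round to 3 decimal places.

ρ_k = kρ / (1 + (k−1)ρ) = 5·0.54 / (1 + 4·0.54) = 2.700 / 3.160 = 0.854.

0.854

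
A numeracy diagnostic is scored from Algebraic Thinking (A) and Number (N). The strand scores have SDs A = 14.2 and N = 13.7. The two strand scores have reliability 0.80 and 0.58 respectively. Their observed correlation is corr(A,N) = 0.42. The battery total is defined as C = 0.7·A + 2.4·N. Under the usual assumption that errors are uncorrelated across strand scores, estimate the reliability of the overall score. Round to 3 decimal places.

0.674

Var(C) = 0.7²·14.2² + 2.4²·13.7² + 2·[1.68·14.2·13.7·0.42] = 1179.9 + 274.535 = 1454.43.
Under uncorrelated errors the observed covariances equal the true-score covariances, so only the own-variance terms attenuate.
True-score variance = [0.7²·14.2²·0.80 + 2.4²·13.7²·0.58] + 274.535 = 706.078 + 274.535 = 980.612.
Reliability = 980.612 / 1454.43 = 0.674.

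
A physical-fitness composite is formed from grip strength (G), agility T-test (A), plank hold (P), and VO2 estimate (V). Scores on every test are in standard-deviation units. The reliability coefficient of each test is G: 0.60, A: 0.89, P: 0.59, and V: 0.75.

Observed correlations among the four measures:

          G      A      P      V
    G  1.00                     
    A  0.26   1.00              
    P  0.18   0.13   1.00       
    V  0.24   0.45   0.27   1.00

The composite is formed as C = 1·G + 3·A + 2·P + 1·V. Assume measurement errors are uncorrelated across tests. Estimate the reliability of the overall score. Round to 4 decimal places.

0.8580

Var(C) = 1 + 3² + 2² + 1 + 2·[3·0.26 + 2·0.18 + 0.24 + 6·0.13 + 3·0.45 + 2·0.27] = 15 + 8.1 = 23.1.
Under uncorrelated errors the observed covariances equal the true-score covariances, so only the own-variance terms attenuate.
True-score variance = [0.60 + 3²·0.89 + 2²·0.59 + 0.75] + 8.1 = 11.72 + 8.1 = 19.82.
Reliability = 19.82 / 23.1 = 0.8580.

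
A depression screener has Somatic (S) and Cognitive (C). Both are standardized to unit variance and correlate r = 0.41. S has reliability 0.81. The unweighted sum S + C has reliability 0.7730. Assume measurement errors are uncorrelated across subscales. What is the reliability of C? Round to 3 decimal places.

0.550

Var(S+C) = 2 + 2·0.41 = 2.820.
True-score variance = ρ_S + ρ_C + 2·0.41, so 0.7730 = (0.81 + ρ_C + 0.82) / 2.820.
ρ_C = 0.7730·2.820 − 0.81 − 0.82 = 0.550.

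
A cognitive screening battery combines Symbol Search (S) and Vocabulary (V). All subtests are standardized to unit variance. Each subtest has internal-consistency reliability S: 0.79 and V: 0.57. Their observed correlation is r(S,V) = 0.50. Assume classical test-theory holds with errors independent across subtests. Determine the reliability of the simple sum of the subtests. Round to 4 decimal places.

Var(S+V) = 2 + 2·[0.50] = 2 + 1 = 3.
Under uncorrelated errors the observed covariances equal the true-score covariances, so only the own-variance terms attenuate.
True-score variance = [0.79 + 0.57] + 1 = 1.36 + 1 = 2.36.
Reliability = 2.36 / 3 = 0.7867.

0.7867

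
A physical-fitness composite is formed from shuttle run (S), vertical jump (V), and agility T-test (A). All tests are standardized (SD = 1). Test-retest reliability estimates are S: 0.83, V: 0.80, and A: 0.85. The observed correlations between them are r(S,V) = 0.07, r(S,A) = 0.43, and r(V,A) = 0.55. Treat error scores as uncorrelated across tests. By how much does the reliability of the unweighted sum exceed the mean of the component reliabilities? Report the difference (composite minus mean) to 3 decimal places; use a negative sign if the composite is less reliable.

Var(sum) = 3 + 2.1 = 5.1; true-score variance = 2.48 + 2.1 = 4.58; composite reliability = 0.8980.
Mean component reliability = 0.8267.
Difference = 0.8980 − 0.8267 = 0.071.

0.071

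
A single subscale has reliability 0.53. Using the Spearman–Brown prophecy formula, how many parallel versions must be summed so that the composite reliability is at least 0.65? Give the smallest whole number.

k ≥ ρ*(1−ρ₁)/(ρ₁(1−ρ*)) = 0.65·0.47 / (0.53·0.35) = 1.647.
Smallest integer k = 2.

2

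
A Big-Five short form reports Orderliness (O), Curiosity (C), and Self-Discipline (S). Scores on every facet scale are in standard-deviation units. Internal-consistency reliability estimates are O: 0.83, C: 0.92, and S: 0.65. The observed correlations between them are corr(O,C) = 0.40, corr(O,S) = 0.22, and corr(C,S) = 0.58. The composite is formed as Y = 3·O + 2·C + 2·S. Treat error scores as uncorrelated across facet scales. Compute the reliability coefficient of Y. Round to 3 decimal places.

Var(Y) = 3² + 2² + 2² + 2·[6·0.40 + 6·0.22 + 4·0.58] = 17 + 12.08 = 29.08.
Under uncorrelated errors the observed covariances equal the true-score covariances, so only the own-variance terms attenuate.
True-score variance = [3²·0.83 + 2²·0.92 + 2²·0.65] + 12.08 = 13.75 + 12.08 = 25.83.
Reliability = 25.83 / 29.08 = 0.888.

0.888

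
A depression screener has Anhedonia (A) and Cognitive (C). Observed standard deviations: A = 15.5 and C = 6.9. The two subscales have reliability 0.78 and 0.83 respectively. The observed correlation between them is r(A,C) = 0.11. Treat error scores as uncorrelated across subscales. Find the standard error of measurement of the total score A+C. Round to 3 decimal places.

Var(total) = 287.86 + 23.529 = 311.389.
True-score variance = 226.911 + 23.529 = 250.44, so reliability = 0.8043.
Error variance = 311.389 − 250.44 = 60.9487; SEM = √60.9487 = 7.807.

7.807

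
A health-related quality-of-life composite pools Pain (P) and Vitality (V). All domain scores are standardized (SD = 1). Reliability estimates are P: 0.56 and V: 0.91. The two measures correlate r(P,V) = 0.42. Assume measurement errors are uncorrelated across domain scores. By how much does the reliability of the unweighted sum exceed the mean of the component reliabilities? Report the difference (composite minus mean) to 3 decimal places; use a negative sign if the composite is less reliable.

0.078

Var(sum) = 2 + 0.84 = 2.84; true-score variance = 1.47 + 0.84 = 2.31; composite reliability = 0.8134.
Mean component reliability = 0.7350.
Difference = 0.8134 − 0.7350 = 0.078.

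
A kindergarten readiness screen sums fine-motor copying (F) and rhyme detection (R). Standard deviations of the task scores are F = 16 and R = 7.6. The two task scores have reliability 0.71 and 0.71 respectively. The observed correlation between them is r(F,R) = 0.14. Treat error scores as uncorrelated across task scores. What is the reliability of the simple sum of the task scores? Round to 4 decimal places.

Var(F+R) = 16² + 7.6² + 2·[16·7.6·0.14] = 313.76 + 34.048 = 347.808.
Under uncorrelated errors the observed covariances equal the true-score covariances, so only the own-variance terms attenuate.
True-score variance = [16²·0.71 + 7.6²·0.71] + 34.048 = 222.77 + 34.048 = 256.818.
Reliability = 256.818 / 347.808 = 0.7384.

0.7384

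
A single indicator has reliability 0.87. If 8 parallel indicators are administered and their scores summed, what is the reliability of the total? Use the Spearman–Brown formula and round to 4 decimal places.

ρ_k = kρ / (1 + (k−1)ρ) = 8·0.87 / (1 + 7·0.87) = 6.960 / 7.090 = 0.9817.

0.9817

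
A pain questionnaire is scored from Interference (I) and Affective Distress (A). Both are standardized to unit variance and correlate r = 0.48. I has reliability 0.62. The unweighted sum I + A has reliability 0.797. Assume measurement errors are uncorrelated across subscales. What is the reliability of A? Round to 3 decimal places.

0.779

Var(I+A) = 2 + 2·0.48 = 2.960.
True-score variance = ρ_I + ρ_A + 2·0.48, so 0.797 = (0.62 + ρ_A + 0.96) / 2.960.
ρ_A = 0.797·2.960 − 0.62 − 0.96 = 0.779.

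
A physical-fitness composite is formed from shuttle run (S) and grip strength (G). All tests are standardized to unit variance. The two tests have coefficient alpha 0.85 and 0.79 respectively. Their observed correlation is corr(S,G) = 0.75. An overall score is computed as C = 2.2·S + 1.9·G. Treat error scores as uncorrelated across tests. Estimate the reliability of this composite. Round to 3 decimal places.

Var(C) = 2.2² + 1.9² + 2·[4.18·0.75] = 8.45 + 6.27 = 14.72.
Under uncorrelated errors the observed covariances equal the true-score covariances, so only the own-variance terms attenuate.
True-score variance = [2.2²·0.85 + 1.9²·0.79] + 6.27 = 6.9659 + 6.27 = 13.2359.
Reliability = 13.2359 / 14.72 = 0.899.

0.899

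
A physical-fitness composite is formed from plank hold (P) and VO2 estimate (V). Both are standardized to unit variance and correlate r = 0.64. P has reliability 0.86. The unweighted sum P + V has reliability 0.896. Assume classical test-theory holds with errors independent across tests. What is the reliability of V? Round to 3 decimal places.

0.799

Var(P+V) = 2 + 2·0.64 = 3.280.
True-score variance = ρ_P + ρ_V + 2·0.64, so 0.896 = (0.86 + ρ_V + 1.28) / 3.280.
ρ_V = 0.896·3.280 − 0.86 − 1.28 = 0.799.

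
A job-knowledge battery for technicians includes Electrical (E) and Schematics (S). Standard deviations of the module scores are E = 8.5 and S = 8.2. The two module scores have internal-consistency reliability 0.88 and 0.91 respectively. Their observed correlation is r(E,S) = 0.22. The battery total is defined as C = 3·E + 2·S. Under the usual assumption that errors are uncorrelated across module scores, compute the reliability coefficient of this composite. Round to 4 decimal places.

0.9073

Var(C) = 3²·8.5² + 2²·8.2² + 2·[6·8.5·8.2·0.22] = 919.21 + 184.008 = 1103.22.
Under uncorrelated errors the observed covariances equal the true-score covariances, so only the own-variance terms attenuate.
True-score variance = [3²·8.5²·0.88 + 2²·8.2²·0.91] + 184.008 = 816.974 + 184.008 = 1000.98.
Reliability = 1000.98 / 1103.22 = 0.9073.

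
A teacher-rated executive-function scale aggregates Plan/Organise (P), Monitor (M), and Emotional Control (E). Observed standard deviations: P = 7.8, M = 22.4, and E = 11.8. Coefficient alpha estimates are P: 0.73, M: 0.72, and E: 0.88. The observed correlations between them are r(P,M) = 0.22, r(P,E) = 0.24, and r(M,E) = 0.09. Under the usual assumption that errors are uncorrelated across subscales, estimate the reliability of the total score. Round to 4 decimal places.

Var(P+M+E) = 7.8² + 22.4² + 11.8² + 2·[7.8·22.4·0.22 + 7.8·11.8·0.24 + 22.4·11.8·0.09] = 701.84 + 168.634 = 870.474.
Under uncorrelated errors the observed covariances equal the true-score covariances, so only the own-variance terms attenuate.
True-score variance = [7.8²·0.73 + 22.4²·0.72 + 11.8²·0.88] + 168.634 = 528.212 + 168.634 = 696.845.
Reliability = 696.845 / 870.474 = 0.8005.

0.8005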